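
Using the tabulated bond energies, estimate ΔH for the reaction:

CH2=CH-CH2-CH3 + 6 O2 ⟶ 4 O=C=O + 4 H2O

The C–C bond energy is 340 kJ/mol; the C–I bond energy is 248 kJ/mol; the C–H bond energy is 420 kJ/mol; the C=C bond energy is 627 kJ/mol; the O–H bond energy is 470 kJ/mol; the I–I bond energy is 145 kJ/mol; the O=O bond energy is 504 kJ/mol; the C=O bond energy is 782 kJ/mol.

ΔH ≈ −2325 kJ

Bonds broken (reactants):
  C–C: 2 × 340 = 680
  C–H: 8 × 420 = 3360
  C=C: 1 × 627 = 627
  O=O: 6 × 504 = 3024
  Σ(broken) = 7691 kJ
Bonds formed (products):
  C=O: 8 × 782 = 6256
  O–H: 8 × 470 = 3760
  Σ(formed) = 10016 kJ
ΔH = Σ(broken) − Σ(formed) = 7691 − 10016 = −2325 kJ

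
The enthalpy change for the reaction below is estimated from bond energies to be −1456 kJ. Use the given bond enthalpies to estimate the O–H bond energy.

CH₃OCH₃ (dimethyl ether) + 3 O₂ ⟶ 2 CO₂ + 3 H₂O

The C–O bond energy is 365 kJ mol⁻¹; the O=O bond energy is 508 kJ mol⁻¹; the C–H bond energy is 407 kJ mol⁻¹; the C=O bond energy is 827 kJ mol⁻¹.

Let D be the O–H bond energy.
Σ(broken) = 6×407 + 2×365 + 3×508 = 4696
Σ(formed) = 4×827 + 6×D = 3308 + 6D
ΔH = Σ(broken) − Σ(formed) = (4696) − (3308 + 6D) = +1388 − 6D
Setting this equal to −1456 kJ gives 6D = 2844, so D = 474 kJ/mol.

D(O–H) ≈ 474 kJ/mol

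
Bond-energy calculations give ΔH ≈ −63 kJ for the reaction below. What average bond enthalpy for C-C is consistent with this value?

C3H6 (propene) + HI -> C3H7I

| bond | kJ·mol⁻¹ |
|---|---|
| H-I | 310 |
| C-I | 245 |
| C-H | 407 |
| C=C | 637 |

D(C-C) ≈ 358 kJ/mol

Let D be the C-C bond energy.
Σ(broken) = 1×D + 6×407 + 1×637 + 1×310 = 3389 + D
Σ(formed) = 2×D + 7×407 + 1×245 = 3094 + 2D
ΔH = Σ(broken) − Σ(formed) = (3389 + D) − (3094 + 2D) = +295 − D
Setting this equal to −63 kJ gives D = 358 kJ/mol.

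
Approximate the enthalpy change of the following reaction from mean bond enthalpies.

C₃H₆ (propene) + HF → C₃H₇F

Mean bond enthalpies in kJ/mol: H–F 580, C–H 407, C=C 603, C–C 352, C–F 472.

Bonds broken (reactants):
  C–C: 1 × 352 = 352
  C–H: 6 × 407 = 2442
  C=C: 1 × 603 = 603
  H–F: 1 × 580 = 580
  Σ(broken) = 3977 kJ
Bonds formed (products):
  C–C: 2 × 352 = 704
  C–F: 1 × 472 = 472
  C–H: 7 × 407 = 2849
  Σ(formed) = 4025 kJ
ΔH = Σ(broken) − Σ(formed) = 3977 − 4025 = −48 kJ

ΔH ≈ −48 kJ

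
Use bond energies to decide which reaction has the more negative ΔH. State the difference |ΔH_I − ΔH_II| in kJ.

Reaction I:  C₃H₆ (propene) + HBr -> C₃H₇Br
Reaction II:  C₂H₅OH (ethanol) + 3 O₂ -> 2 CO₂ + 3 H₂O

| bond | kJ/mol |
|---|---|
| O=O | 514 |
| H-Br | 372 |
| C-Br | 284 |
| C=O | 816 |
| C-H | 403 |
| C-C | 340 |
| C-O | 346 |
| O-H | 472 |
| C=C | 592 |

Reaction I:
  Bonds broken (reactants):
    C-C: 1 × 340 = 340
    C-H: 6 × 403 = 2418
    C=C: 1 × 592 = 592
    H-Br: 1 × 372 = 372
    Σ(broken) = 3722 kJ
  Bonds formed (products):
    C-Br: 1 × 284 = 284
    C-C: 2 × 340 = 680
    C-H: 7 × 403 = 2821
    Σ(formed) = 3785 kJ
  ΔH_I = 3722 − 3785 = −63 kJ
Reaction II:
  Bonds broken (reactants):
    C-C: 1 × 340 = 340
    C-H: 5 × 403 = 2015
    C-O: 1 × 346 = 346
    O-H: 1 × 472 = 472
    O=O: 3 × 514 = 1542
    Σ(broken) = 4715 kJ
  Bonds formed (products):
    C=O: 4 × 816 = 3264
    O-H: 6 × 472 = 2832
    Σ(formed) = 6096 kJ
  ΔH_II = 4715 − 6096 = −1381 kJ
ΔH_I − ΔH_II = +1318 kJ, so reaction II has the more negative ΔH; |ΔH_I − ΔH_II| = 1318 kJ.

Reaction II, by 1318 kJ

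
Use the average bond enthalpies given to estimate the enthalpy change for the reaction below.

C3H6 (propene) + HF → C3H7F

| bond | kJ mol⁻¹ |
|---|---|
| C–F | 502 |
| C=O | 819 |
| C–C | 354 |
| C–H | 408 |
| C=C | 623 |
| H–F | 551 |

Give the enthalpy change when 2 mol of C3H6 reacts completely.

Bonds broken (reactants):
  C–C: 1 × 354 = 354
  C–H: 6 × 408 = 2448
  C=C: 1 × 623 = 623
  H–F: 1 × 551 = 551
  Σ(broken) = 3976 kJ
Bonds formed (products):
  C–C: 2 × 354 = 708
  C–F: 1 × 502 = 502
  C–H: 7 × 408 = 2856
  Σ(formed) = 4066 kJ
ΔH = Σ(broken) − Σ(formed) = 3976 − 4066 = −90 kJ
For 2× the reaction as written: 2 × (−90) = −180 kJ

ΔH = −180 kJ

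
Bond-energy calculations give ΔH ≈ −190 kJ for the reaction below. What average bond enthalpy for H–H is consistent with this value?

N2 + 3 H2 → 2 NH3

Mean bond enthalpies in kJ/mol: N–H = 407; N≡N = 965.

D(H–H) ≈ 429 kJ/mol

Let D be the H–H bond energy.
Σ(broken) = 3×D + 1×965 = 965 + 3D
Σ(formed) = 6×407 = 2442
ΔH = Σ(broken) − Σ(formed) = (965 + 3D) − (2442) = −1477 + 3D
Setting this equal to −190 kJ gives 3D = 1287, so D = 429 kJ/mol.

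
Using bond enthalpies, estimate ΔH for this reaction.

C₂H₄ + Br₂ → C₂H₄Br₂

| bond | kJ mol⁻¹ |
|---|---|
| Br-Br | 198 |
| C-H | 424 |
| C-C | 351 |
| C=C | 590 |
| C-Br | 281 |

Bonds broken (reactants):
  Br-Br: 1 × 198 = 198
  C-H: 4 × 424 = 1696
  C=C: 1 × 590 = 590
  Σ(broken) = 2484 kJ
Bonds formed (products):
  C-Br: 2 × 281 = 562
  C-C: 1 × 351 = 351
  C-H: 4 × 424 = 1696
  Σ(formed) = 2609 kJ
ΔH = Σ(broken) − Σ(formed) = 2484 − 2609 = −125 kJ

ΔH ≈ −125 kJ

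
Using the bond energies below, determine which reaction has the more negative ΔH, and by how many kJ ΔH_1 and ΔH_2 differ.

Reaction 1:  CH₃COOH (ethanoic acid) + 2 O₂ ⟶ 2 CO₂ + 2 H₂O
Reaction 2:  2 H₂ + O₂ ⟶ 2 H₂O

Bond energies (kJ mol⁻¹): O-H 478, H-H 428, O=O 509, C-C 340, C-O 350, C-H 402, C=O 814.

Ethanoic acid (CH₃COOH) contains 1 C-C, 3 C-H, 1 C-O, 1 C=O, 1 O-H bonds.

Reaction 1, by 415 kJ

Reaction 1:
  Bonds broken (reactants):
    C-C: 1 × 340 = 340
    C-H: 3 × 402 = 1206
    C-O: 1 × 350 = 350
    C=O: 1 × 814 = 814
    O-H: 1 × 478 = 478
    O=O: 2 × 509 = 1018
    Σ(broken) = 4206 kJ
  Bonds formed (products):
    C=O: 4 × 814 = 3256
    O-H: 4 × 478 = 1912
    Σ(formed) = 5168 kJ
  ΔH_1 = 4206 − 5168 = −962 kJ
Reaction 2:
  Bonds broken (reactants):
    H-H: 2 × 428 = 856
    O=O: 1 × 509 = 509
    Σ(broken) = 1365 kJ
  Bonds formed (products):
    O-H: 4 × 478 = 1912
    Σ(formed) = 1912 kJ
  ΔH_2 = 1365 − 1912 = −547 kJ
ΔH_1 − ΔH_2 = −415 kJ, so reaction 1 has the more negative ΔH; |ΔH_1 − ΔH_2| = 415 kJ.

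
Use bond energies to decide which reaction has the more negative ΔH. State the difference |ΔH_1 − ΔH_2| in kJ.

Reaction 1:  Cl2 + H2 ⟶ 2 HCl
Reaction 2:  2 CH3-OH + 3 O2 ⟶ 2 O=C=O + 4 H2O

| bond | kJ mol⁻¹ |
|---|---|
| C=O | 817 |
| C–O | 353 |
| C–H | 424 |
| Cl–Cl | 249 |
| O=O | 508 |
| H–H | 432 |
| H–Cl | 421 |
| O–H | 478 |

Reaction 1:
  Bonds broken (reactants):
    Cl–Cl: 1 × 249 = 249
    H–H: 1 × 432 = 432
    Σ(broken) = 681 kJ
  Bonds formed (products):
    H–Cl: 2 × 421 = 842
    Σ(formed) = 842 kJ
  ΔH_1 = 681 − 842 = −161 kJ
Reaction 2:
  Bonds broken (reactants):
    C–H: 6 × 424 = 2544
    C–O: 2 × 353 = 706
    O–H: 2 × 478 = 956
    O=O: 3 × 508 = 1524
    Σ(broken) = 5730 kJ
  Bonds formed (products):
    C=O: 4 × 817 = 3268
    O–H: 8 × 478 = 3824
    Σ(formed) = 7092 kJ
  ΔH_2 = 5730 − 7092 = −1362 kJ
ΔH_1 − ΔH_2 = +1201 kJ, so reaction 2 has the more negative ΔH; |ΔH_1 − ΔH_2| = 1201 kJ.

Reaction 2, by 1201 kJ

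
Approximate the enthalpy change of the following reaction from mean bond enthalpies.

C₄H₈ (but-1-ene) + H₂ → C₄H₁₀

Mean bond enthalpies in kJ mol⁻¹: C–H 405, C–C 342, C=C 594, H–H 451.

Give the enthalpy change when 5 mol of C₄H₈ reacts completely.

ΔH = −535 kJ

Bonds broken (reactants):
  C–C: 2 × 342 = 684
  C–H: 8 × 405 = 3240
  C=C: 1 × 594 = 594
  H–H: 1 × 451 = 451
  Σ(broken) = 4969 kJ
Bonds formed (products):
  C–C: 3 × 342 = 1026
  C–H: 10 × 405 = 4050
  Σ(formed) = 5076 kJ
ΔH = Σ(broken) − Σ(formed) = 4969 − 5076 = −107 kJ
For 5× the reaction as written: 5 × (−107) = −535 kJ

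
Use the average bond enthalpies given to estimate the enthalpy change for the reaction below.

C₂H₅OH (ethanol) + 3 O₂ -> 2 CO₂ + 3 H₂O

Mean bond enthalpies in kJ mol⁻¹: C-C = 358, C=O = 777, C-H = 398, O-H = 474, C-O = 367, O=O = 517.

ΔH ≈ −1212 kJ

Bonds broken (reactants):
  C-C: 1 × 358 = 358
  C-H: 5 × 398 = 1990
  C-O: 1 × 367 = 367
  O-H: 1 × 474 = 474
  O=O: 3 × 517 = 1551
  Σ(broken) = 4740 kJ
Bonds formed (products):
  C=O: 4 × 777 = 3108
  O-H: 6 × 474 = 2844
  Σ(formed) = 5952 kJ
ΔH = Σ(broken) − Σ(formed) = 4740 − 5952 = −1212 kJ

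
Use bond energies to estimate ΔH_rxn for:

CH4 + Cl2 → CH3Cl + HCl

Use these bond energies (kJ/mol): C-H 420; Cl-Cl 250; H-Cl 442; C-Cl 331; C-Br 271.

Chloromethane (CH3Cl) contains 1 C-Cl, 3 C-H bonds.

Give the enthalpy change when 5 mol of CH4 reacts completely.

Bonds broken (reactants):
  C-H: 4 × 420 = 1680
  Cl-Cl: 1 × 250 = 250
  Σ(broken) = 1930 kJ
Bonds formed (products):
  C-Cl: 1 × 331 = 331
  C-H: 3 × 420 = 1260
  H-Cl: 1 × 442 = 442
  Σ(formed) = 2033 kJ
ΔH = Σ(broken) − Σ(formed) = 1930 − 2033 = −103 kJ
For 5× the reaction as written: 5 × (−103) = −515 kJ

ΔH = −515 kJ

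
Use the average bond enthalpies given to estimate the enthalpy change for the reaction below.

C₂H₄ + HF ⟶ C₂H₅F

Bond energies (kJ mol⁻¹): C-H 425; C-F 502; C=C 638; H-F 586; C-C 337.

Bonds broken (reactants):
  C-H: 4 × 425 = 1700
  C=C: 1 × 638 = 638
  H-F: 1 × 586 = 586
  Σ(broken) = 2924 kJ
Bonds formed (products):
  C-C: 1 × 337 = 337
  C-F: 1 × 502 = 502
  C-H: 5 × 425 = 2125
  Σ(formed) = 2964 kJ
ΔH = Σ(broken) − Σ(formed) = 2924 − 2964 = −40 kJ

ΔH ≈ −40 kJ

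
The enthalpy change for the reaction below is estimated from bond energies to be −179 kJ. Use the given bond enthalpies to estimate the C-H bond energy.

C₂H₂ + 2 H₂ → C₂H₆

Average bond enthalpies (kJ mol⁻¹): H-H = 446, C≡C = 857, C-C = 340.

D(C-H) ≈ 397 kJ/mol

Let D be the C-H bond energy.
Σ(broken) = 1×857 + 2×D + 2×446 = 1749 + 2D
Σ(formed) = 1×340 + 6×D = 340 + 6D
ΔH = Σ(broken) − Σ(formed) = (1749 + 2D) − (340 + 6D) = +1409 − 4D
Setting this equal to −179 kJ gives 4D = 1588, so D = 397 kJ/mol.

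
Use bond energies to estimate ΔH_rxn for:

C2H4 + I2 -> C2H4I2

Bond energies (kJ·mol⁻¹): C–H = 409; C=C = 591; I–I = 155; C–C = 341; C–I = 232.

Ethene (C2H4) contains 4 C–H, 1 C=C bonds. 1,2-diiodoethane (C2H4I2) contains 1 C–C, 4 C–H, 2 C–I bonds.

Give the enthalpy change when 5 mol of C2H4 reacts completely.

ΔH = −295 kJ

Bonds broken (reactants):
  C–H: 4 × 409 = 1636
  C=C: 1 × 591 = 591
  I–I: 1 × 155 = 155
  Σ(broken) = 2382 kJ
Bonds formed (products):
  C–C: 1 × 341 = 341
  C–H: 4 × 409 = 1636
  C–I: 2 × 232 = 464
  Σ(formed) = 2441 kJ
ΔH = Σ(broken) − Σ(formed) = 2382 − 2441 = −59 kJ
For 5× the reaction as written: 5 × (−59) = −295 kJ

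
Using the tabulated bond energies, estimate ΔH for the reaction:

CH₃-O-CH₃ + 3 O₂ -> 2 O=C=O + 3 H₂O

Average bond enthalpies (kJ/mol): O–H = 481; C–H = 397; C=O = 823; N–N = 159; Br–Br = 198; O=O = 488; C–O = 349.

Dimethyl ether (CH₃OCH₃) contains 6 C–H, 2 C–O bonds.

ΔH ≈ −1634 kJ

Bonds broken (reactants):
  C–H: 6 × 397 = 2382
  C–O: 2 × 349 = 698
  O=O: 3 × 488 = 1464
  Σ(broken) = 4544 kJ
Bonds formed (products):
  C=O: 4 × 823 = 3292
  O–H: 6 × 481 = 2886
  Σ(formed) = 6178 kJ
ΔH = Σ(broken) − Σ(formed) = 4544 − 6178 = −1634 kJ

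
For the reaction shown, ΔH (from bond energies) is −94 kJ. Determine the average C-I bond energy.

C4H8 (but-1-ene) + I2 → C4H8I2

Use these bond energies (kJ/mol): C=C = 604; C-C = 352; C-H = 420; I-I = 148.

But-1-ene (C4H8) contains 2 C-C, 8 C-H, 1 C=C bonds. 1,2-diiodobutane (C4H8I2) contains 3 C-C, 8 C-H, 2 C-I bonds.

D(C-I) ≈ 247 kJ/mol

Let D be the C-I bond energy.
Σ(broken) = 2×352 + 8×420 + 1×604 + 1×148 = 4816
Σ(formed) = 3×352 + 8×420 + 2×D = 4416 + 2D
ΔH = Σ(broken) − Σ(formed) = (4816) − (4416 + 2D) = +400 − 2D
Setting this equal to −94 kJ gives 2D = 494, so D = 247 kJ/mol.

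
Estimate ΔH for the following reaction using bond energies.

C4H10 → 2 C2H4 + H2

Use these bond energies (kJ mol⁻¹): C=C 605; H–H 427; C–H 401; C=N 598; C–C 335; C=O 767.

ΔH ≈ +170 kJ

Bonds broken (reactants):
  C–C: 3 × 335 = 1005
  C–H: 10 × 401 = 4010
  Σ(broken) = 5015 kJ
Bonds formed (products):
  C–H: 8 × 401 = 3208
  C=C: 2 × 605 = 1210
  H–H: 1 × 427 = 427
  Σ(formed) = 4845 kJ
ΔH = Σ(broken) − Σ(formed) = 5015 − 4845 = +170 kJ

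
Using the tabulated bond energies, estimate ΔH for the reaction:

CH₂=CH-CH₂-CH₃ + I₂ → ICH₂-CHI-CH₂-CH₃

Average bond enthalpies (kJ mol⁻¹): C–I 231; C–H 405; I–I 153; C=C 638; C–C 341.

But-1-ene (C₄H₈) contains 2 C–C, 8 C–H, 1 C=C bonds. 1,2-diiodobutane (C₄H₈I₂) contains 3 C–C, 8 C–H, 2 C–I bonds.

Bonds broken (reactants):
  C–C: 2 × 341 = 682
  C–H: 8 × 405 = 3240
  C=C: 1 × 638 = 638
  I–I: 1 × 153 = 153
  Σ(broken) = 4713 kJ
Bonds formed (products):
  C–C: 3 × 341 = 1023
  C–H: 8 × 405 = 3240
  C–I: 2 × 231 = 462
  Σ(formed) = 4725 kJ
ΔH = Σ(broken) − Σ(formed) = 4713 − 4725 = −12 kJ

ΔH ≈ −12 kJ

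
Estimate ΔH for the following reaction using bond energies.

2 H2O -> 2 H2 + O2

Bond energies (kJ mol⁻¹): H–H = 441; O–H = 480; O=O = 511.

Bonds broken (reactants):
  O–H: 4 × 480 = 1920
  Σ(broken) = 1920 kJ
Bonds formed (products):
  H–H: 2 × 441 = 882
  O=O: 1 × 511 = 511
  Σ(formed) = 1393 kJ
ΔH = Σ(broken) − Σ(formed) = 1920 − 1393 = +527 kJ

ΔH ≈ +527 kJ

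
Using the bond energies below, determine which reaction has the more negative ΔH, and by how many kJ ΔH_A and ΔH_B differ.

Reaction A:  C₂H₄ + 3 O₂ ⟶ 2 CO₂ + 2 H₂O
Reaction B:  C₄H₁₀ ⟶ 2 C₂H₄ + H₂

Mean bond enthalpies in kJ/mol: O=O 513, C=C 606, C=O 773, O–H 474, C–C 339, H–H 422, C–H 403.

Reaction A, by 1420 kJ

Reaction A:
  Bonds broken (reactants):
    C–H: 4 × 403 = 1612
    C=C: 1 × 606 = 606
    O=O: 3 × 513 = 1539
    Σ(broken) = 3757 kJ
  Bonds formed (products):
    C=O: 4 × 773 = 3092
    O–H: 4 × 474 = 1896
    Σ(formed) = 4988 kJ
  ΔH_A = 3757 − 4988 = −1231 kJ
Reaction B:
  Bonds broken (reactants):
    C–C: 3 × 339 = 1017
    C–H: 10 × 403 = 4030
    Σ(broken) = 5047 kJ
  Bonds formed (products):
    C–H: 8 × 403 = 3224
    C=C: 2 × 606 = 1212
    H–H: 1 × 422 = 422
    Σ(formed) = 4858 kJ
  ΔH_B = 5047 − 4858 = +189 kJ
ΔH_A − ΔH_B = −1420 kJ, so reaction A has the more negative ΔH; |ΔH_A − ΔH_B| = 1420 kJ.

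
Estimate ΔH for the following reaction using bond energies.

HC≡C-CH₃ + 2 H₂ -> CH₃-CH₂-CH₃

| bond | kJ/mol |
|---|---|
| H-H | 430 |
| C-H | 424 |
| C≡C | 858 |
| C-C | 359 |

ΔH ≈ −337 kJ

Bonds broken (reactants):
  C≡C: 1 × 858 = 858
  C-C: 1 × 359 = 359
  C-H: 4 × 424 = 1696
  H-H: 2 × 430 = 860
  Σ(broken) = 3773 kJ
Bonds formed (products):
  C-C: 2 × 359 = 718
  C-H: 8 × 424 = 3392
  Σ(formed) = 4110 kJ
ΔH = Σ(broken) − Σ(formed) = 3773 − 4110 = −337 kJ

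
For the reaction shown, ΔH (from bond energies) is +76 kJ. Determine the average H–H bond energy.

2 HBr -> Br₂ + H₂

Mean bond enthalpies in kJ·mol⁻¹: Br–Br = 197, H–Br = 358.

D(H–H) ≈ 443 kJ/mol

Let D be the H–H bond energy.
Σ(broken) = 2×358 = 716
Σ(formed) = 1×197 + 1×D = 197 + D
ΔH = Σ(broken) − Σ(formed) = (716) − (197 + D) = +519 − D
Setting this equal to +76 kJ gives D = 443 kJ/mol.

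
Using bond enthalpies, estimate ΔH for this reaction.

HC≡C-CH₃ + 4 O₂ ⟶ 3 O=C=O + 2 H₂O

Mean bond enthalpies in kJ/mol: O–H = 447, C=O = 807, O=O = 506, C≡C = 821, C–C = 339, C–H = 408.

Bonds broken (reactants):
  C≡C: 1 × 821 = 821
  C–C: 1 × 339 = 339
  C–H: 4 × 408 = 1632
  O=O: 4 × 506 = 2024
  Σ(broken) = 4816 kJ
Bonds formed (products):
  C=O: 6 × 807 = 4842
  O–H: 4 × 447 = 1788
  Σ(formed) = 6630 kJ
ΔH = Σ(broken) − Σ(formed) = 4816 − 6630 = −1814 kJ

ΔH ≈ −1814 kJ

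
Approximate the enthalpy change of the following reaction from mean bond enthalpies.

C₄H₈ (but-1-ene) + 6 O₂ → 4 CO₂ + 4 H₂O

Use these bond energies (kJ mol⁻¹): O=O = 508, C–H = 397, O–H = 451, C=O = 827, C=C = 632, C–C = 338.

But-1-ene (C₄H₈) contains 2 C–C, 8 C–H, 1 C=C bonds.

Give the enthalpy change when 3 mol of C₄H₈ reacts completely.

ΔH = −8076 kJ

Bonds broken (reactants):
  C–C: 2 × 338 = 676
  C–H: 8 × 397 = 3176
  C=C: 1 × 632 = 632
  O=O: 6 × 508 = 3048
  Σ(broken) = 7532 kJ
Bonds formed (products):
  C=O: 8 × 827 = 6616
  O–H: 8 × 451 = 3608
  Σ(formed) = 10224 kJ
ΔH = Σ(broken) − Σ(formed) = 7532 − 10224 = −2692 kJ
For 3× the reaction as written: 3 × (−2692) = −8076 kJ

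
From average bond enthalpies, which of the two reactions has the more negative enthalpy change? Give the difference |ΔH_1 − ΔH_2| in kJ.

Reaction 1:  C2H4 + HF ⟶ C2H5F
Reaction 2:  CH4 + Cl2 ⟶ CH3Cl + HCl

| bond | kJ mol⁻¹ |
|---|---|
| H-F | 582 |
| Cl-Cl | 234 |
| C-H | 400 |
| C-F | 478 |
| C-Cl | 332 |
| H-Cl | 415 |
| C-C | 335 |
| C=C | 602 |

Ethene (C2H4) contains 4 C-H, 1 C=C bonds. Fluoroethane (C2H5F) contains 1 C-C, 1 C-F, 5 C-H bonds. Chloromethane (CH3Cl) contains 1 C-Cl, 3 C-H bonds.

Reaction 1:
  Bonds broken (reactants):
    C-H: 4 × 400 = 1600
    C=C: 1 × 602 = 602
    H-F: 1 × 582 = 582
    Σ(broken) = 2784 kJ
  Bonds formed (products):
    C-C: 1 × 335 = 335
    C-F: 1 × 478 = 478
    C-H: 5 × 400 = 2000
    Σ(formed) = 2813 kJ
  ΔH_1 = 2784 − 2813 = −29 kJ
Reaction 2:
  Bonds broken (reactants):
    C-H: 4 × 400 = 1600
    Cl-Cl: 1 × 234 = 234
    Σ(broken) = 1834 kJ
  Bonds formed (products):
    C-Cl: 1 × 332 = 332
    C-H: 3 × 400 = 1200
    H-Cl: 1 × 415 = 415
    Σ(formed) = 1947 kJ
  ΔH_2 = 1834 − 1947 = −113 kJ
ΔH_1 − ΔH_2 = +84 kJ, so reaction 2 has the more negative ΔH; |ΔH_1 − ΔH_2| = 84 kJ.

Reaction 2, by 84 kJ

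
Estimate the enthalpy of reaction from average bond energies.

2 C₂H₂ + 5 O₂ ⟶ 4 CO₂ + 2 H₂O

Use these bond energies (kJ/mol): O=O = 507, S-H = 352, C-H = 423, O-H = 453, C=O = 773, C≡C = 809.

Bonds broken (reactants):
  C≡C: 2 × 809 = 1618
  C-H: 4 × 423 = 1692
  O=O: 5 × 507 = 2535
  Σ(broken) = 5845 kJ
Bonds formed (products):
  C=O: 8 × 773 = 6184
  O-H: 4 × 453 = 1812
  Σ(formed) = 7996 kJ
ΔH = Σ(broken) − Σ(formed) = 5845 − 7996 = −2151 kJ

ΔH ≈ −2151 kJ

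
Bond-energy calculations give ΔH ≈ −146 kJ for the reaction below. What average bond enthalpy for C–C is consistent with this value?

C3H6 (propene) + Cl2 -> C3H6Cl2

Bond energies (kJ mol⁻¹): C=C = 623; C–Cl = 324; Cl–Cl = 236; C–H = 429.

Let D be the C–C bond energy.
Σ(broken) = 1×D + 6×429 + 1×623 + 1×236 = 3433 + D
Σ(formed) = 2×D + 2×324 + 6×429 = 3222 + 2D
ΔH = Σ(broken) − Σ(formed) = (3433 + D) − (3222 + 2D) = +211 − D
Setting this equal to −146 kJ gives D = 357 kJ/mol.

D(C–C) ≈ 357 kJ/mol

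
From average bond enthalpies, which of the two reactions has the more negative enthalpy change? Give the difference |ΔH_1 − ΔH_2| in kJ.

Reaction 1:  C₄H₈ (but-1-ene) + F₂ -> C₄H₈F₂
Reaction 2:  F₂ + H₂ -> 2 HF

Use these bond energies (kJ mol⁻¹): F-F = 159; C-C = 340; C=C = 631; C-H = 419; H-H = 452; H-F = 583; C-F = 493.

Reaction 1:
  Bonds broken (reactants):
    C-C: 2 × 340 = 680
    C-H: 8 × 419 = 3352
    C=C: 1 × 631 = 631
    F-F: 1 × 159 = 159
    Σ(broken) = 4822 kJ
  Bonds formed (products):
    C-C: 3 × 340 = 1020
    C-F: 2 × 493 = 986
    C-H: 8 × 419 = 3352
    Σ(formed) = 5358 kJ
  ΔH_1 = 4822 − 5358 = −536 kJ
Reaction 2:
  Bonds broken (reactants):
    F-F: 1 × 159 = 159
    H-H: 1 × 452 = 452
    Σ(broken) = 611 kJ
  Bonds formed (products):
    H-F: 2 × 583 = 1166
    Σ(formed) = 1166 kJ
  ΔH_2 = 611 − 1166 = −555 kJ
ΔH_1 − ΔH_2 = +19 kJ, so reaction 2 has the more negative ΔH; |ΔH_1 − ΔH_2| = 19 kJ.

Reaction 2, by 19 kJ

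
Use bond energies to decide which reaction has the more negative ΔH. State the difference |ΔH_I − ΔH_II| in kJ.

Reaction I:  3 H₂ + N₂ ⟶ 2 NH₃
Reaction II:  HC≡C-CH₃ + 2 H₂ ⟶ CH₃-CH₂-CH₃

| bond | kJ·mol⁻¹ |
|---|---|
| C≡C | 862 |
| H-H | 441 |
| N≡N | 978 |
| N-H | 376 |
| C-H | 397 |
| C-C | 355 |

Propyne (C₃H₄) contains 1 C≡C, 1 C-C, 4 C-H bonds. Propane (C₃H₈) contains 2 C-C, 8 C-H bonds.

Reaction II, by 244 kJ

Reaction I:
  Bonds broken (reactants):
    H-H: 3 × 441 = 1323
    N≡N: 1 × 978 = 978
    Σ(broken) = 2301 kJ
  Bonds formed (products):
    N-H: 6 × 376 = 2256
    Σ(formed) = 2256 kJ
  ΔH_I = 2301 − 2256 = +45 kJ
Reaction II:
  Bonds broken (reactants):
    C≡C: 1 × 862 = 862
    C-C: 1 × 355 = 355
    C-H: 4 × 397 = 1588
    H-H: 2 × 441 = 882
    Σ(broken) = 3687 kJ
  Bonds formed (products):
    C-C: 2 × 355 = 710
    C-H: 8 × 397 = 3176
    Σ(formed) = 3886 kJ
  ΔH_II = 3687 − 3886 = −199 kJ
ΔH_I − ΔH_II = +244 kJ, so reaction II has the more negative ΔH; |ΔH_I − ΔH_II| = 244 kJ.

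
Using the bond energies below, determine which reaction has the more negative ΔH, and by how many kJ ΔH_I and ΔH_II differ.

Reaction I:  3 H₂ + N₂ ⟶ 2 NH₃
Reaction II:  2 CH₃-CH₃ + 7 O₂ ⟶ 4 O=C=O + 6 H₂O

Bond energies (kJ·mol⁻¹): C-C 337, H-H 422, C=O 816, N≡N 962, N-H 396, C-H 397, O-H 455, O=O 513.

Reaction I:
  Bonds broken (reactants):
    H-H: 3 × 422 = 1266
    N≡N: 1 × 962 = 962
    Σ(broken) = 2228 kJ
  Bonds formed (products):
    N-H: 6 × 396 = 2376
    Σ(formed) = 2376 kJ
  ΔH_I = 2228 − 2376 = −148 kJ
Reaction II:
  Bonds broken (reactants):
    C-C: 2 × 337 = 674
    C-H: 12 × 397 = 4764
    O=O: 7 × 513 = 3591
    Σ(broken) = 9029 kJ
  Bonds formed (products):
    C=O: 8 × 816 = 6528
    O-H: 12 × 455 = 5460
    Σ(formed) = 11988 kJ
  ΔH_II = 9029 − 11988 = −2959 kJ
ΔH_I − ΔH_II = +2811 kJ, so reaction II has the more negative ΔH; |ΔH_I − ΔH_II| = 2811 kJ.

Reaction II, by 2811 kJ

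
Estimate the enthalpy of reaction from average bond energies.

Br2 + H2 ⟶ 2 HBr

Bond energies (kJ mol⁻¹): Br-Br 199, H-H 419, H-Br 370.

ΔH ≈ −122 kJ

Bonds broken (reactants):
  Br-Br: 1 × 199 = 199
  H-H: 1 × 419 = 419
  Σ(broken) = 618 kJ
Bonds formed (products):
  H-Br: 2 × 370 = 740
  Σ(formed) = 740 kJ
ΔH = Σ(broken) − Σ(formed) = 618 − 740 = −122 kJ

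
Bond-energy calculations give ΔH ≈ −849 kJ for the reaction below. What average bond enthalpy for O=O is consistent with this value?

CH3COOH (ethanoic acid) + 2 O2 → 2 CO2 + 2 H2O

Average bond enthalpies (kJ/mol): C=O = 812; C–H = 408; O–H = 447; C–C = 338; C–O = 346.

Let D be the O=O bond energy.
Σ(broken) = 1×338 + 3×408 + 1×346 + 1×812 + 1×447 + 2×D = 3167 + 2D
Σ(formed) = 4×812 + 4×447 = 5036
ΔH = Σ(broken) − Σ(formed) = (3167 + 2D) − (5036) = −1869 + 2D
Setting this equal to −849 kJ gives 2D = 1020, so D = 510 kJ/mol.

D(O=O) ≈ 510 kJ/mol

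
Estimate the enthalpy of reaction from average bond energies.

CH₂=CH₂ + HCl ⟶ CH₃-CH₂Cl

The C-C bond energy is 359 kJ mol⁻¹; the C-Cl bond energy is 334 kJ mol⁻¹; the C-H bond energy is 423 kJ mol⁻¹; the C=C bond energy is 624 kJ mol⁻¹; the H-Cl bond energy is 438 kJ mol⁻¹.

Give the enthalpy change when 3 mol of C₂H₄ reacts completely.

Bonds broken (reactants):
  C-H: 4 × 423 = 1692
  C=C: 1 × 624 = 624
  H-Cl: 1 × 438 = 438
  Σ(broken) = 2754 kJ
Bonds formed (products):
  C-C: 1 × 359 = 359
  C-Cl: 1 × 334 = 334
  C-H: 5 × 423 = 2115
  Σ(formed) = 2808 kJ
ΔH = Σ(broken) − Σ(formed) = 2754 − 2808 = −54 kJ
For 3× the reaction as written: 3 × (−54) = −162 kJ

ΔH = −162 kJ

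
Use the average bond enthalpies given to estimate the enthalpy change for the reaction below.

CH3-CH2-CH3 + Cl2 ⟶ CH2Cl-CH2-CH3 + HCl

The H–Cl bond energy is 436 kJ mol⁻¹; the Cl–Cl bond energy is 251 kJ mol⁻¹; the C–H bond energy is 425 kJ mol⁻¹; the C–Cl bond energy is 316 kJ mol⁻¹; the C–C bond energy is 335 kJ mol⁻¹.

Bonds broken (reactants):
  C–C: 2 × 335 = 670
  C–H: 8 × 425 = 3400
  Cl–Cl: 1 × 251 = 251
  Σ(broken) = 4321 kJ
Bonds formed (products):
  C–C: 2 × 335 = 670
  C–Cl: 1 × 316 = 316
  C–H: 7 × 425 = 2975
  H–Cl: 1 × 436 = 436
  Σ(formed) = 4397 kJ
ΔH = Σ(broken) − Σ(formed) = 4321 − 4397 = −76 kJ

ΔH ≈ −76 kJ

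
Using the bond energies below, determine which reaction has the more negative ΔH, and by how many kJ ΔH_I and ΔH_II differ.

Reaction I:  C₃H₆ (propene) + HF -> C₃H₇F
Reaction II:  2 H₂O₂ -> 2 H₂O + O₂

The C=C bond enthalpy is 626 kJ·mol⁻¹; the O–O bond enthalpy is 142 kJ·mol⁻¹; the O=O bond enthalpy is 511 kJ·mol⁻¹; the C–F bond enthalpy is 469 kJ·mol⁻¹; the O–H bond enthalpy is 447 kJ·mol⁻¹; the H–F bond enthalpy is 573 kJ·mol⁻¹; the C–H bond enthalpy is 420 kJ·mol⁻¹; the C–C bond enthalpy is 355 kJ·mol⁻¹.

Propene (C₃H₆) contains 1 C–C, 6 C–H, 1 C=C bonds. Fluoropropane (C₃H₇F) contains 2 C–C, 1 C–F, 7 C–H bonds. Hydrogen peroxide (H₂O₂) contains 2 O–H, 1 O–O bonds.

Reaction I:
  Bonds broken (reactants):
    C–C: 1 × 355 = 355
    C–H: 6 × 420 = 2520
    C=C: 1 × 626 = 626
    H–F: 1 × 573 = 573
    Σ(broken) = 4074 kJ
  Bonds formed (products):
    C–C: 2 × 355 = 710
    C–F: 1 × 469 = 469
    C–H: 7 × 420 = 2940
    Σ(formed) = 4119 kJ
  ΔH_I = 4074 − 4119 = −45 kJ
Reaction II:
  Bonds broken (reactants):
    O–H: 4 × 447 = 1788
    O–O: 2 × 142 = 284
    Σ(broken) = 2072 kJ
  Bonds formed (products):
    O–H: 4 × 447 = 1788
    O=O: 1 × 511 = 511
    Σ(formed) = 2299 kJ
  ΔH_II = 2072 − 2299 = −227 kJ
ΔH_I − ΔH_II = +182 kJ, so reaction II has the more negative ΔH; |ΔH_I − ΔH_II| = 182 kJ.

Reaction II, by 182 kJ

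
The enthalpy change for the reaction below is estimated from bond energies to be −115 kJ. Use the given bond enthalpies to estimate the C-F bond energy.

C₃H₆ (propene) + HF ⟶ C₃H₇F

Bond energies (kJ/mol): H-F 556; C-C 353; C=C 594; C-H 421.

Let D be the C-F bond energy.
Σ(broken) = 1×353 + 6×421 + 1×594 + 1×556 = 4029
Σ(formed) = 2×353 + 1×D + 7×421 = 3653 + D
ΔH = Σ(broken) − Σ(formed) = (4029) − (3653 + D) = +376 − D
Setting this equal to −115 kJ gives D = 491 kJ/mol.

D(C-F) ≈ 491 kJ/mol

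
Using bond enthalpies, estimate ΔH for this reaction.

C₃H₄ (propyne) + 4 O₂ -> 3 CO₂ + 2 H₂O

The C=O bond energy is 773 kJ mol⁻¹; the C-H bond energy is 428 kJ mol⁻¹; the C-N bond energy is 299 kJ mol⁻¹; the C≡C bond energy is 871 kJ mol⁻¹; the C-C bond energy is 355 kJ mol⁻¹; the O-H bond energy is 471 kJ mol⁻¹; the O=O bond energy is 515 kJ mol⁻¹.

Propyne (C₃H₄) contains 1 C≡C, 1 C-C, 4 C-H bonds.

Bonds broken (reactants):
  C≡C: 1 × 871 = 871
  C-C: 1 × 355 = 355
  C-H: 4 × 428 = 1712
  O=O: 4 × 515 = 2060
  Σ(broken) = 4998 kJ
Bonds formed (products):
  C=O: 6 × 773 = 4638
  O-H: 4 × 471 = 1884
  Σ(formed) = 6522 kJ
ΔH = Σ(broken) − Σ(formed) = 4998 − 6522 = −1524 kJ

ΔH ≈ −1524 kJ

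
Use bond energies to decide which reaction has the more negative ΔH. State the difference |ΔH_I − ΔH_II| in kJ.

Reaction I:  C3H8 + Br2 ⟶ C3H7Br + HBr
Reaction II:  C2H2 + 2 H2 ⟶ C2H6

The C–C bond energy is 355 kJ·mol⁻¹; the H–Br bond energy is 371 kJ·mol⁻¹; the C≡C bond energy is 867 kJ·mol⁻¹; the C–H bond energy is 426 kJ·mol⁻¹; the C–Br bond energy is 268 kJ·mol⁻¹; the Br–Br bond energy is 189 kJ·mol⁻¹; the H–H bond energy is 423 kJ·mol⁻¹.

Reaction I:
  Bonds broken (reactants):
    Br–Br: 1 × 189 = 189
    C–C: 2 × 355 = 710
    C–H: 8 × 426 = 3408
    Σ(broken) = 4307 kJ
  Bonds formed (products):
    C–Br: 1 × 268 = 268
    C–C: 2 × 355 = 710
    C–H: 7 × 426 = 2982
    H–Br: 1 × 371 = 371
    Σ(formed) = 4331 kJ
  ΔH_I = 4307 − 4331 = −24 kJ
Reaction II:
  Bonds broken (reactants):
    C≡C: 1 × 867 = 867
    C–H: 2 × 426 = 852
    H–H: 2 × 423 = 846
    Σ(broken) = 2565 kJ
  Bonds formed (products):
    C–C: 1 × 355 = 355
    C–H: 6 × 426 = 2556
    Σ(formed) = 2911 kJ
  ΔH_II = 2565 − 2911 = −346 kJ
ΔH_I − ΔH_II = +322 kJ, so reaction II has the more negative ΔH; |ΔH_I − ΔH_II| = 322 kJ.

Reaction II, by 322 kJ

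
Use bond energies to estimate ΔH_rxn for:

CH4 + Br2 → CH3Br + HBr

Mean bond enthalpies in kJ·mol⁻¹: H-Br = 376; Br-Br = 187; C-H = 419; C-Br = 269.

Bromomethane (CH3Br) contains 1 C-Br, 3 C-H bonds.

Bonds broken (reactants):
  Br-Br: 1 × 187 = 187
  C-H: 4 × 419 = 1676
  Σ(broken) = 1863 kJ
Bonds formed (products):
  C-Br: 1 × 269 = 269
  C-H: 3 × 419 = 1257
  H-Br: 1 × 376 = 376
  Σ(formed) = 1902 kJ
ΔH = Σ(broken) − Σ(formed) = 1863 − 1902 = −39 kJ

ΔH ≈ −39 kJ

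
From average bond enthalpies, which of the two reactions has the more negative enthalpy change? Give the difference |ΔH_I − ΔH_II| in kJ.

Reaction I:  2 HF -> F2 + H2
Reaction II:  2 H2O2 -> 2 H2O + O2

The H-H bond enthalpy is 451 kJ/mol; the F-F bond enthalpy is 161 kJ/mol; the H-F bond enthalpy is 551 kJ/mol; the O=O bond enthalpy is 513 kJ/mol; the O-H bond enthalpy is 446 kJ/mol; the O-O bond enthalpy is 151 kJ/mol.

Reaction I:
  Bonds broken (reactants):
    H-F: 2 × 551 = 1102
    Σ(broken) = 1102 kJ
  Bonds formed (products):
    F-F: 1 × 161 = 161
    H-H: 1 × 451 = 451
    Σ(formed) = 612 kJ
  ΔH_I = 1102 − 612 = +490 kJ
Reaction II:
  Bonds broken (reactants):
    O-H: 4 × 446 = 1784
    O-O: 2 × 151 = 302
    Σ(broken) = 2086 kJ
  Bonds formed (products):
    O-H: 4 × 446 = 1784
    O=O: 1 × 513 = 513
    Σ(formed) = 2297 kJ
  ΔH_II = 2086 − 2297 = −211 kJ
ΔH_I − ΔH_II = +701 kJ, so reaction II has the more negative ΔH; |ΔH_I − ΔH_II| = 701 kJ.

Reaction II, by 701 kJ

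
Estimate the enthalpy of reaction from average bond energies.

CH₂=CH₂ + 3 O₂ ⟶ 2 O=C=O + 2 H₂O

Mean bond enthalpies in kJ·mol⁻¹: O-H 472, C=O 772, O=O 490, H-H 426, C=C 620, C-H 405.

ΔH ≈ −1266 kJ

Bonds broken (reactants):
  C-H: 4 × 405 = 1620
  C=C: 1 × 620 = 620
  O=O: 3 × 490 = 1470
  Σ(broken) = 3710 kJ
Bonds formed (products):
  C=O: 4 × 772 = 3088
  O-H: 4 × 472 = 1888
  Σ(formed) = 4976 kJ
ΔH = Σ(broken) − Σ(formed) = 3710 − 4976 = −1266 kJ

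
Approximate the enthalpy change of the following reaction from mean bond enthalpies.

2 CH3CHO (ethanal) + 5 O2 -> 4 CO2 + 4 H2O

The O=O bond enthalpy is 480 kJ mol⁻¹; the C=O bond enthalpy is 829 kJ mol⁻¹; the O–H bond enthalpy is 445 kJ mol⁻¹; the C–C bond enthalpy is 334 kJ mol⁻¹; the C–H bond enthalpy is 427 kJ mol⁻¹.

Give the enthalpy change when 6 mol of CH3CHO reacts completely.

Bonds broken (reactants):
  C–C: 2 × 334 = 668
  C–H: 8 × 427 = 3416
  C=O: 2 × 829 = 1658
  O=O: 5 × 480 = 2400
  Σ(broken) = 8142 kJ
Bonds formed (products):
  C=O: 8 × 829 = 6632
  O–H: 8 × 445 = 3560
  Σ(formed) = 10192 kJ
ΔH = Σ(broken) − Σ(formed) = 8142 − 10192 = −2050 kJ
For 3× the reaction as written: 3 × (−2050) = −6150 kJ

ΔH = −6150 kJ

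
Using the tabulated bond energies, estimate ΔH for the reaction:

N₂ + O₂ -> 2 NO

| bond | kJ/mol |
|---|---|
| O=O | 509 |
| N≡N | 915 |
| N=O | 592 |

Bonds broken (reactants):
  N≡N: 1 × 915 = 915
  O=O: 1 × 509 = 509
  Σ(broken) = 1424 kJ
Bonds formed (products):
  N=O: 2 × 592 = 1184
  Σ(formed) = 1184 kJ
ΔH = Σ(broken) − Σ(formed) = 1424 − 1184 = +240 kJ

ΔH ≈ +240 kJ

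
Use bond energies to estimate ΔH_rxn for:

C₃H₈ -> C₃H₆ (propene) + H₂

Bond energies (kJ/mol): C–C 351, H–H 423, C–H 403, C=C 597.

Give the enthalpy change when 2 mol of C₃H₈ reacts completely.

ΔH = +274 kJ

Bonds broken (reactants):
  C–C: 2 × 351 = 702
  C–H: 8 × 403 = 3224
  Σ(broken) = 3926 kJ
Bonds formed (products):
  C–C: 1 × 351 = 351
  C–H: 6 × 403 = 2418
  C=C: 1 × 597 = 597
  H–H: 1 × 423 = 423
  Σ(formed) = 3789 kJ
ΔH = Σ(broken) − Σ(formed) = 3926 − 3789 = +137 kJ
For 2× the reaction as written: 2 × (+137) = +274 kJ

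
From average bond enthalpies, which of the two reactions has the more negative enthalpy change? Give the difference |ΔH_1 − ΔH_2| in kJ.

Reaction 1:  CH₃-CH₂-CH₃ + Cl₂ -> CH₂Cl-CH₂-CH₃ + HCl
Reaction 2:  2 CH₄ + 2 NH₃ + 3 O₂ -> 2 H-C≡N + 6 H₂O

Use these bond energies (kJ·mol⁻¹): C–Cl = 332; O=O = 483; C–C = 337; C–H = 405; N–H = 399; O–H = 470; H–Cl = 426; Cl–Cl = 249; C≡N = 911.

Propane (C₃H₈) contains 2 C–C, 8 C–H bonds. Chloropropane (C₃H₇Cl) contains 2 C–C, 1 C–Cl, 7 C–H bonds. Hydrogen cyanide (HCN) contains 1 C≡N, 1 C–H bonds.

Reaction 1:
  Bonds broken (reactants):
    C–C: 2 × 337 = 674
    C–H: 8 × 405 = 3240
    Cl–Cl: 1 × 249 = 249
    Σ(broken) = 4163 kJ
  Bonds formed (products):
    C–C: 2 × 337 = 674
    C–Cl: 1 × 332 = 332
    C–H: 7 × 405 = 2835
    H–Cl: 1 × 426 = 426
    Σ(formed) = 4267 kJ
  ΔH_1 = 4163 − 4267 = −104 kJ
Reaction 2:
  Bonds broken (reactants):
    C–H: 8 × 405 = 3240
    N–H: 6 × 399 = 2394
    O=O: 3 × 483 = 1449
    Σ(broken) = 7083 kJ
  Bonds formed (products):
    C≡N: 2 × 911 = 1822
    C–H: 2 × 405 = 810
    O–H: 12 × 470 = 5640
    Σ(formed) = 8272 kJ
  ΔH_2 = 7083 − 8272 = −1189 kJ
ΔH_1 − ΔH_2 = +1085 kJ, so reaction 2 has the more negative ΔH; |ΔH_1 − ΔH_2| = 1085 kJ.

Reaction 2, by 1085 kJ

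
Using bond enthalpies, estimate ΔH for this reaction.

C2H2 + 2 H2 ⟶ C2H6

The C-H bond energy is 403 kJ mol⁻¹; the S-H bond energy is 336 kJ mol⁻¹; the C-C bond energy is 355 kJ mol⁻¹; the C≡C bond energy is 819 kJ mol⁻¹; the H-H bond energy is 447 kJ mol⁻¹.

ΔH ≈ −254 kJ

Bonds broken (reactants):
  C≡C: 1 × 819 = 819
  C-H: 2 × 403 = 806
  H-H: 2 × 447 = 894
  Σ(broken) = 2519 kJ
Bonds formed (products):
  C-C: 1 × 355 = 355
  C-H: 6 × 403 = 2418
  Σ(formed) = 2773 kJ
ΔH = Σ(broken) − Σ(formed) = 2519 − 2773 = −254 kJ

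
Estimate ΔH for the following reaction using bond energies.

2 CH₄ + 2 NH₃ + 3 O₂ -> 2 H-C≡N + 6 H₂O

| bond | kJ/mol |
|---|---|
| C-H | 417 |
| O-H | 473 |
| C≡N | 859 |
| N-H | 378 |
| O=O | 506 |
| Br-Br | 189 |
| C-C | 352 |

ΔH ≈ −1106 kJ

Bonds broken (reactants):
  C-H: 8 × 417 = 3336
  N-H: 6 × 378 = 2268
  O=O: 3 × 506 = 1518
  Σ(broken) = 7122 kJ
Bonds formed (products):
  C≡N: 2 × 859 = 1718
  C-H: 2 × 417 = 834
  O-H: 12 × 473 = 5676
  Σ(formed) = 8228 kJ
ΔH = Σ(broken) − Σ(formed) = 7122 − 8228 = −1106 kJ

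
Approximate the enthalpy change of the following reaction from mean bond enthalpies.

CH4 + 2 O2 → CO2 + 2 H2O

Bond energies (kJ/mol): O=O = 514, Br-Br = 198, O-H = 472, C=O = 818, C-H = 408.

Bonds broken (reactants):
  C-H: 4 × 408 = 1632
  O=O: 2 × 514 = 1028
  Σ(broken) = 2660 kJ
Bonds formed (products):
  C=O: 2 × 818 = 1636
  O-H: 4 × 472 = 1888
  Σ(formed) = 3524 kJ
ΔH = Σ(broken) − Σ(formed) = 2660 − 3524 = −864 kJ

ΔH ≈ −864 kJ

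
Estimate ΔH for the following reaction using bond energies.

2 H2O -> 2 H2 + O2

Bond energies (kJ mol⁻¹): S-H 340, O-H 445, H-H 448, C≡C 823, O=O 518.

ΔH ≈ +366 kJ

Bonds broken (reactants):
  O-H: 4 × 445 = 1780
  Σ(broken) = 1780 kJ
Bonds formed (products):
  H-H: 2 × 448 = 896
  O=O: 1 × 518 = 518
  Σ(formed) = 1414 kJ
ΔH = Σ(broken) − Σ(formed) = 1780 − 1414 = +366 kJ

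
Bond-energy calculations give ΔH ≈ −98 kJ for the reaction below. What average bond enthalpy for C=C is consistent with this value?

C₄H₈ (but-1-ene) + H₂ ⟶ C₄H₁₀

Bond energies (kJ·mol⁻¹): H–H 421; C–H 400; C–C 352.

D(C=C) ≈ 633 kJ/mol

Let D be the C=C bond energy.
Σ(broken) = 2×352 + 8×400 + 1×D + 1×421 = 4325 + D
Σ(formed) = 3×352 + 10×400 = 5056
ΔH = Σ(broken) − Σ(formed) = (4325 + D) − (5056) = −731 + D
Setting this equal to −98 kJ gives D = 633 kJ/mol.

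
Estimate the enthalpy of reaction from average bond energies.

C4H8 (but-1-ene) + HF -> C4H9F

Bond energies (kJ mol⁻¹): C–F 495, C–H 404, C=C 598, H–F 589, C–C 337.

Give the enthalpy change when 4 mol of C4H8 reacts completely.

Bonds broken (reactants):
  C–C: 2 × 337 = 674
  C–H: 8 × 404 = 3232
  C=C: 1 × 598 = 598
  H–F: 1 × 589 = 589
  Σ(broken) = 5093 kJ
Bonds formed (products):
  C–C: 3 × 337 = 1011
  C–F: 1 × 495 = 495
  C–H: 9 × 404 = 3636
  Σ(formed) = 5142 kJ
ΔH = Σ(broken) − Σ(formed) = 5093 − 5142 = −49 kJ
For 4× the reaction as written: 4 × (−49) = −196 kJ

ΔH = −196 kJ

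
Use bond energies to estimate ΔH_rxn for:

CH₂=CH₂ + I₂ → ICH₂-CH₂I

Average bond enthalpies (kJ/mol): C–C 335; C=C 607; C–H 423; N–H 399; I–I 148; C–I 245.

Bonds broken (reactants):
  C–H: 4 × 423 = 1692
  C=C: 1 × 607 = 607
  I–I: 1 × 148 = 148
  Σ(broken) = 2447 kJ
Bonds formed (products):
  C–C: 1 × 335 = 335
  C–H: 4 × 423 = 1692
  C–I: 2 × 245 = 490
  Σ(formed) = 2517 kJ
ΔH = Σ(broken) − Σ(formed) = 2447 − 2517 = −70 kJ

ΔH ≈ −70 kJ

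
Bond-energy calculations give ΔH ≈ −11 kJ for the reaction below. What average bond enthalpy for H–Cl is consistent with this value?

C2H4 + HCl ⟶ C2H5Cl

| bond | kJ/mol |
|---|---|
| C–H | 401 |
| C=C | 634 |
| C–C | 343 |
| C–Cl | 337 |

D(H–Cl) ≈ 436 kJ/mol

Let D be the H–Cl bond energy.
Σ(broken) = 4×401 + 1×634 + 1×D = 2238 + D
Σ(formed) = 1×343 + 1×337 + 5×401 = 2685
ΔH = Σ(broken) − Σ(formed) = (2238 + D) − (2685) = −447 + D
Setting this equal to −11 kJ gives D = 436 kJ/mol.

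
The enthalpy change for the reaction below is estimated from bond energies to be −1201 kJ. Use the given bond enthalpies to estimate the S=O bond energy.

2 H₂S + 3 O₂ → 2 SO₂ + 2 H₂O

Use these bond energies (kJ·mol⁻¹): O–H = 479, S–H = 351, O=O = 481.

Let D be the S=O bond energy.
Σ(broken) = 3×481 + 4×351 = 2847
Σ(formed) = 4×479 + 4×D = 1916 + 4D
ΔH = Σ(broken) − Σ(formed) = (2847) − (1916 + 4D) = +931 − 4D
Setting this equal to −1201 kJ gives 4D = 2132, so D = 533 kJ/mol.

D(S=O) ≈ 533 kJ/mol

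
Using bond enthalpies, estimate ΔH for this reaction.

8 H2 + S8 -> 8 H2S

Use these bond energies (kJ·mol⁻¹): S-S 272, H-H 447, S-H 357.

Bonds broken (reactants):
  H-H: 8 × 447 = 3576
  S-S: 8 × 272 = 2176
  Σ(broken) = 5752 kJ
Bonds formed (products):
  S-H: 16 × 357 = 5712
  Σ(formed) = 5712 kJ
ΔH = Σ(broken) − Σ(formed) = 5752 − 5712 = +40 kJ

ΔH ≈ +40 kJ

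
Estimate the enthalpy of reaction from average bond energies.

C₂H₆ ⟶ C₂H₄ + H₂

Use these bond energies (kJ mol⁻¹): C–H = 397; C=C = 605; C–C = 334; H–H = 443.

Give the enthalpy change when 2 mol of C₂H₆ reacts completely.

ΔH = +160 kJ

Bonds broken (reactants):
  C–C: 1 × 334 = 334
  C–H: 6 × 397 = 2382
  Σ(broken) = 2716 kJ
Bonds formed (products):
  C–H: 4 × 397 = 1588
  C=C: 1 × 605 = 605
  H–H: 1 × 443 = 443
  Σ(formed) = 2636 kJ
ΔH = Σ(broken) − Σ(formed) = 2716 − 2636 = +80 kJ
For 2× the reaction as written: 2 × (+80) = +160 kJ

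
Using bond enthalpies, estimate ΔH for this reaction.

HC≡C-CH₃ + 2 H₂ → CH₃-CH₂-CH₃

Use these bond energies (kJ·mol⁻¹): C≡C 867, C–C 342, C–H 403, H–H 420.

Bonds broken (reactants):
  C≡C: 1 × 867 = 867
  C–C: 1 × 342 = 342
  C–H: 4 × 403 = 1612
  H–H: 2 × 420 = 840
  Σ(broken) = 3661 kJ
Bonds formed (products):
  C–C: 2 × 342 = 684
  C–H: 8 × 403 = 3224
  Σ(formed) = 3908 kJ
ΔH = Σ(broken) − Σ(formed) = 3661 − 3908 = −247 kJ

ΔH ≈ −247 kJ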